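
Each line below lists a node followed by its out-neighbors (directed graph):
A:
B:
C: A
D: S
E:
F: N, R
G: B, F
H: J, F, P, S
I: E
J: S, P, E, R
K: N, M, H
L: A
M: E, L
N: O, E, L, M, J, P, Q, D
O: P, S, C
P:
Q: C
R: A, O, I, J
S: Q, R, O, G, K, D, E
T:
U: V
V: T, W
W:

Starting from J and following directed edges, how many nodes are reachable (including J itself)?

19

BFS from J visits: J, S, R, P, E, Q, O, K, G, D, I, A, C, N, M, H, F, B, L
Reachable nodes: 19 of 23 total.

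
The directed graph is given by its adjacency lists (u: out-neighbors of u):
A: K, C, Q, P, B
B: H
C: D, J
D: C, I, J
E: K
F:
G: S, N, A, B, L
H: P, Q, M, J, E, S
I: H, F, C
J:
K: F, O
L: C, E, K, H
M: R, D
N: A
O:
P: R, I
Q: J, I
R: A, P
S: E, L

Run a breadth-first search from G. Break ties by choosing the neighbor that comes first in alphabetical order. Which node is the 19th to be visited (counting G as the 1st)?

M

Visit G; enqueue A, B, L, N, S → queue [A, B, L, N, S]
Visit A; enqueue C, K, P, Q → queue [B, L, N, S, C, K, P, Q]
Visit B; enqueue H → queue [L, N, S, C, K, P, Q, H]
Visit L; enqueue E → queue [N, S, C, K, P, Q, H, E]
Visit N → queue [S, C, K, P, Q, H, E]
Visit S → queue [C, K, P, Q, H, E]
Visit C; enqueue D, J → queue [K, P, Q, H, E, D, J]
Visit K; enqueue F, O → queue [P, Q, H, E, D, J, F, O]
Visit P; enqueue I, R → queue [Q, H, E, D, J, F, O, I, R]
Visit Q → queue [H, E, D, J, F, O, I, R]
Visit H; enqueue M → queue [E, D, J, F, O, I, R, M]
Visit E → queue [D, J, F, O, I, R, M]
Visit D → queue [J, F, O, I, R, M]
Visit J → queue [F, O, I, R, M]
Visit F → queue [O, I, R, M]
Visit O → queue [I, R, M]
Visit I → queue [R, M]
Visit R → queue [M]
Visit M → queue []

Visit order: G, A, B, L, N, S, C, K, P, Q, H, E, D, J, F, O, I, R, M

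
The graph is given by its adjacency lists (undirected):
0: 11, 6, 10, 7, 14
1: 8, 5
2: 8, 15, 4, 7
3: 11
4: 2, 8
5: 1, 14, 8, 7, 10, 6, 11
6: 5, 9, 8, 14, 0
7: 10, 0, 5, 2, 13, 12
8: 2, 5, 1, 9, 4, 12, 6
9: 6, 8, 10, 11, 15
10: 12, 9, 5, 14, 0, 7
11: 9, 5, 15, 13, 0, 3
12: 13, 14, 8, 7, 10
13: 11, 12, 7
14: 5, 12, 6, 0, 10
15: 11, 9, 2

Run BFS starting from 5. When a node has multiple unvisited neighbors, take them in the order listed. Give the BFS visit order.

5, 1, 14, 8, 7, 10, 6, 11, 12, 0, 2, 9, 4, 13, 15, 3

Visit 5; enqueue 1, 14, 8, 7, 10, 6, 11 → queue [1, 14, 8, 7, 10, 6, 11]
Visit 1 → queue [14, 8, 7, 10, 6, 11]
Visit 14; enqueue 12, 0 → queue [8, 7, 10, 6, 11, 12, 0]
Visit 8; enqueue 2, 9, 4 → queue [7, 10, 6, 11, 12, 0, 2, 9, 4]
Visit 7; enqueue 13 → queue [10, 6, 11, 12, 0, 2, 9, 4, 13]
Visit 10 → queue [6, 11, 12, 0, 2, 9, 4, 13]
Visit 6 → queue [11, 12, 0, 2, 9, 4, 13]
Visit 11; enqueue 15, 3 → queue [12, 0, 2, 9, 4, 13, 15, 3]
Visit 12 → queue [0, 2, 9, 4, 13, 15, 3]
Visit 0 → queue [2, 9, 4, 13, 15, 3]
Visit 2 → queue [9, 4, 13, 15, 3]
Visit 9 → queue [4, 13, 15, 3]
Visit 4 → queue [13, 15, 3]
Visit 13 → queue [15, 3]
Visit 15 → queue [3]
Visit 3 → queue []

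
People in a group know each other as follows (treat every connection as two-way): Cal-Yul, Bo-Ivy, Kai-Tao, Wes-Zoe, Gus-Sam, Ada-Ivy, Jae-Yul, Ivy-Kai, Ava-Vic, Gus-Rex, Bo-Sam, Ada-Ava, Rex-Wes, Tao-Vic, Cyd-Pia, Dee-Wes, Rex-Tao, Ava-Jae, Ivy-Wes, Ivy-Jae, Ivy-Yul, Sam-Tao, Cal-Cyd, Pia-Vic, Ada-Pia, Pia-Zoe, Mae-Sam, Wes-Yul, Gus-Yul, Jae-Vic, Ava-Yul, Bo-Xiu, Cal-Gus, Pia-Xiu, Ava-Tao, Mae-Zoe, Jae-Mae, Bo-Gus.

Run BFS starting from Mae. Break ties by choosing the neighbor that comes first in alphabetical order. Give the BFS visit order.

Mae Jae Sam Zoe Ava Ivy Vic Yul Bo Gus Tao Pia Wes Ada Kai Cal Xiu Rex Cyd Dee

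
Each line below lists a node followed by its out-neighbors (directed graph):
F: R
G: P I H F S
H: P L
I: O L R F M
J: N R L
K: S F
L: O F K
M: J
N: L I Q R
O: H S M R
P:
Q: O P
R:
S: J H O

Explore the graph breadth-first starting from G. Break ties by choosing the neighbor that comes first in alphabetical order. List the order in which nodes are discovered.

G, F, H, I, P, S, R, L, M, O, J, K, N, Q

Visit G; enqueue F, H, I, P, S → queue [F, H, I, P, S]
Visit F; enqueue R → queue [H, I, P, S, R]
Visit H; enqueue L → queue [I, P, S, R, L]
Visit I; enqueue M, O → queue [P, S, R, L, M, O]
Visit P → queue [S, R, L, M, O]
Visit S; enqueue J → queue [R, L, M, O, J]
Visit R → queue [L, M, O, J]
Visit L; enqueue K → queue [M, O, J, K]
Visit M → queue [O, J, K]
Visit O → queue [J, K]
Visit J; enqueue N → queue [K, N]
Visit K → queue [N]
Visit N; enqueue Q → queue [Q]
Visit Q → queue []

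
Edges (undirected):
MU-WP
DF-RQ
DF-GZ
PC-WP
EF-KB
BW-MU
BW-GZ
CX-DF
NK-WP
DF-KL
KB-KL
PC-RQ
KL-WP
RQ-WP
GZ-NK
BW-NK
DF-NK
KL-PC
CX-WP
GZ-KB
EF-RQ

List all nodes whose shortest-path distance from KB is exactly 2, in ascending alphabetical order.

BW, DF, NK, PC, RQ, WP

Level 0: KB
Level 1: EF, GZ, KL
Level 2: BW, DF, NK, PC, RQ, WP
Level 3: CX, MU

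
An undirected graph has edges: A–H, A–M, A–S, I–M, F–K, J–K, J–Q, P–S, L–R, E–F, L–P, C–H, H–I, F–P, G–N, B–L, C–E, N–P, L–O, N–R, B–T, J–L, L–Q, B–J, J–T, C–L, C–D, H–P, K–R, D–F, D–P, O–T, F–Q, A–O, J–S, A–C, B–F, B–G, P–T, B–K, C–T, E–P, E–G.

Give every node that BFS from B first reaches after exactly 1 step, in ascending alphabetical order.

F, G, J, K, L, T

Level 0: B
Level 1: F, G, J, K, L, T
Level 2: C, D, E, N, O, P, Q, R, S
Level 3: A, H
Level 4: I, M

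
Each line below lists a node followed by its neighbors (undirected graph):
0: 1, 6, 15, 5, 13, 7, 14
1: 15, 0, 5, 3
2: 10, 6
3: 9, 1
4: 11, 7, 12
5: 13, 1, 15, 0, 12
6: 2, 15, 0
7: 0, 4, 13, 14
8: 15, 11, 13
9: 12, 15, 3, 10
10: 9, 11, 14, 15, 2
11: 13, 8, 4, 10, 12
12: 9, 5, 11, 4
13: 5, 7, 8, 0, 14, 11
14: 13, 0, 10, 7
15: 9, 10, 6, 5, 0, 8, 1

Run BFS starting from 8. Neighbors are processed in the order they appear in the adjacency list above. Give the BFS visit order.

8 → 15 → 11 → 13 → 9 → 10 → 6 → 5 → 0 → 1 → 4 → 12 → 7 → 14 → 3 → 2

Visit 8; enqueue 15, 11, 13 → queue [15, 11, 13]
Visit 15; enqueue 9, 10, 6, 5, 0, 1 → queue [11, 13, 9, 10, 6, 5, 0, 1]
Visit 11; enqueue 4, 12 → queue [13, 9, 10, 6, 5, 0, 1, 4, 12]
Visit 13; enqueue 7, 14 → queue [9, 10, 6, 5, 0, 1, 4, 12, 7, 14]
Visit 9; enqueue 3 → queue [10, 6, 5, 0, 1, 4, 12, 7, 14, 3]
Visit 10; enqueue 2 → queue [6, 5, 0, 1, 4, 12, 7, 14, 3, 2]
Visit 6 → queue [5, 0, 1, 4, 12, 7, 14, 3, 2]
Visit 5 → queue [0, 1, 4, 12, 7, 14, 3, 2]
Visit 0 → queue [1, 4, 12, 7, 14, 3, 2]
Visit 1 → queue [4, 12, 7, 14, 3, 2]
Visit 4 → queue [12, 7, 14, 3, 2]
Visit 12 → queue [7, 14, 3, 2]
Visit 7 → queue [14, 3, 2]
Visit 14 → queue [3, 2]
Visit 3 → queue [2]
Visit 2 → queue []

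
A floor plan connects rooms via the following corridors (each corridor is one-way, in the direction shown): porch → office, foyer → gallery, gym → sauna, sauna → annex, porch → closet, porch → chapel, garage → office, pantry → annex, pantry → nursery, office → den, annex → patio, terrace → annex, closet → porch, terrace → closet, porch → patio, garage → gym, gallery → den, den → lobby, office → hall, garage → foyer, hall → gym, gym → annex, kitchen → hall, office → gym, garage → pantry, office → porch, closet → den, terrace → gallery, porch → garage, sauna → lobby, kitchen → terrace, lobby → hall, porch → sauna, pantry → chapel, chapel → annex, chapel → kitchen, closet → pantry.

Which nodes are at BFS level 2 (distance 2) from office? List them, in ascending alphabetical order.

Level 0: office
Level 1: den, gym, hall, porch
Level 2: annex, chapel, closet, garage, lobby, patio, sauna
Level 3: foyer, kitchen, pantry
Level 4: gallery, nursery, terrace

annex, chapel, closet, garage, lobby, patio, sauna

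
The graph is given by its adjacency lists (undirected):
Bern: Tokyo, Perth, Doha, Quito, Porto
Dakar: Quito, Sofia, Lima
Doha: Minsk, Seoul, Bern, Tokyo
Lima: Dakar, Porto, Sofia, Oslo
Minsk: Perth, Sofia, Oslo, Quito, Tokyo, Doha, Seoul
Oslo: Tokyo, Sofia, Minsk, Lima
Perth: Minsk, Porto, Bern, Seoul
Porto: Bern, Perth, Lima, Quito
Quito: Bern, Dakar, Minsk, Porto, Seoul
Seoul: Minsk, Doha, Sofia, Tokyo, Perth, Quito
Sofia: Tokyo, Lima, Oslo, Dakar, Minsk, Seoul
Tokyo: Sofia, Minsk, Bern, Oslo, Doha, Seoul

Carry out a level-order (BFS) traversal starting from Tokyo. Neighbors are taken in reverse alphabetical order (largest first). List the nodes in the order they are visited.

Tokyo -> Sofia -> Seoul -> Oslo -> Minsk -> Doha -> Bern -> Lima -> Dakar -> Quito -> Perth -> Porto

Visit Tokyo; enqueue Sofia, Seoul, Oslo, Minsk, Doha, Bern → queue [Sofia, Seoul, Oslo, Minsk, Doha, Bern]
Visit Sofia; enqueue Lima, Dakar → queue [Seoul, Oslo, Minsk, Doha, Bern, Lima, Dakar]
Visit Seoul; enqueue Quito, Perth → queue [Oslo, Minsk, Doha, Bern, Lima, Dakar, Quito, Perth]
Visit Oslo → queue [Minsk, Doha, Bern, Lima, Dakar, Quito, Perth]
Visit Minsk → queue [Doha, Bern, Lima, Dakar, Quito, Perth]
Visit Doha → queue [Bern, Lima, Dakar, Quito, Perth]
Visit Bern; enqueue Porto → queue [Lima, Dakar, Quito, Perth, Porto]
Visit Lima → queue [Dakar, Quito, Perth, Porto]
Visit Dakar → queue [Quito, Perth, Porto]
Visit Quito → queue [Perth, Porto]
Visit Perth → queue [Porto]
Visit Porto → queue []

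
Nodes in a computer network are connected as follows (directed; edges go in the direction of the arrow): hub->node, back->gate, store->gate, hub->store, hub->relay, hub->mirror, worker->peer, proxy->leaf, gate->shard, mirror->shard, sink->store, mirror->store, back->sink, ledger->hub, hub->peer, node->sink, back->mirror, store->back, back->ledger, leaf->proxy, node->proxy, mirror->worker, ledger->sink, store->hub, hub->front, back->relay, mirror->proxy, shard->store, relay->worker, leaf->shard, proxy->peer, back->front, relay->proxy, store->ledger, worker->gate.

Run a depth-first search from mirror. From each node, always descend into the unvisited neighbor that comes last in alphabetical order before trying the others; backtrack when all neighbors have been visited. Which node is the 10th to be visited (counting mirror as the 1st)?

relay

Visit mirror
mirror → worker
worker → peer
worker → gate
gate → shard
shard → store
store → ledger
ledger → sink
ledger → hub
hub → relay
relay → proxy
proxy → leaf
hub → node
hub → front
store → back

Visit order: mirror, worker, peer, gate, shard, store, ledger, sink, hub, relay, proxy, leaf, node, front, back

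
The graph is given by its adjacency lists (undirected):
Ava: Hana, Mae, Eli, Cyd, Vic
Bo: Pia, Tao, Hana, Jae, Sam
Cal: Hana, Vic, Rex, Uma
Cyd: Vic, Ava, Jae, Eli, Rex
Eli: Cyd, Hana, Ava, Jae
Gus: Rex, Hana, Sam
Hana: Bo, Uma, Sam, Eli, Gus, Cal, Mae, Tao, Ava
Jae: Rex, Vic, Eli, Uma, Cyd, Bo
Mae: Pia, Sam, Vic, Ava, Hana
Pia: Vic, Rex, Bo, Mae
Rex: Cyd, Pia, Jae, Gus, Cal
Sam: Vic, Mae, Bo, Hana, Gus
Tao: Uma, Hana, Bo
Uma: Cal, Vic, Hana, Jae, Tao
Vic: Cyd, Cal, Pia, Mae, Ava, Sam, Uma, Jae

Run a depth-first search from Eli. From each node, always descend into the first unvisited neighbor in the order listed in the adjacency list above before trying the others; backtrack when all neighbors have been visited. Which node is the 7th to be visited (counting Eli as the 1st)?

Visit Eli
Eli → Cyd
Cyd → Vic
Vic → Cal
Cal → Hana
Hana → Bo
Bo → Pia
Pia → Rex
Rex → Jae
Jae → Uma
Uma → Tao
Rex → Gus
Gus → Sam
Sam → Mae
Mae → Ava

Visit order: Eli, Cyd, Vic, Cal, Hana, Bo, Pia, Rex, Jae, Uma, Tao, Gus, Sam, Mae, Ava

Pia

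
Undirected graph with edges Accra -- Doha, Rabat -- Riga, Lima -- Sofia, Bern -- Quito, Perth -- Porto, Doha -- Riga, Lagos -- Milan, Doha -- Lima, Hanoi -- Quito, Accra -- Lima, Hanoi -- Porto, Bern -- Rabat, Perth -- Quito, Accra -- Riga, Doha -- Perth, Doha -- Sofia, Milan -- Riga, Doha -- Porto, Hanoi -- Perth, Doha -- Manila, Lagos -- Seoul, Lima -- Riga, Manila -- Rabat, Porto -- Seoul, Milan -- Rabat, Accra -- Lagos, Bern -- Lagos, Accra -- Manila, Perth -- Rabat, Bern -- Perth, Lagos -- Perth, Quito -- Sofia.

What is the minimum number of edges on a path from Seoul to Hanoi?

2

Level 0: Seoul
Level 1: Lagos, Porto
Level 2: Accra, Bern, Doha, Hanoi, Milan, Perth
Level 3: Lima, Manila, Quito, Rabat, Riga, Sofia
Hanoi first appears at level 2.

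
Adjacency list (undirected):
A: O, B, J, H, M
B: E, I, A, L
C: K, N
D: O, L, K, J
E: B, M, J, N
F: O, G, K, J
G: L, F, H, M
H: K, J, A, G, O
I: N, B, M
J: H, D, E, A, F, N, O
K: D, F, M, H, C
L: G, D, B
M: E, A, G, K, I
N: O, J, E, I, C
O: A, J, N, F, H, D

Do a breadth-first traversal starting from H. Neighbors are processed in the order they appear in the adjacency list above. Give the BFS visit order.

H K J A G O D F M C E N B L I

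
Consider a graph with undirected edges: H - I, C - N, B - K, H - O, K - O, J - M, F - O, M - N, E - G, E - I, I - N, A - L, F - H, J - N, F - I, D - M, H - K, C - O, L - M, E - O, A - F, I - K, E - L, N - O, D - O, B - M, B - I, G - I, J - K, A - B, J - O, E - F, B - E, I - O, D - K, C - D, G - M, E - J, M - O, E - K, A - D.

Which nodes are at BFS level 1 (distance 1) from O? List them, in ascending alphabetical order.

C, D, E, F, H, I, J, K, M, N

Level 0: O
Level 1: C, D, E, F, H, I, J, K, M, N
Level 2: A, B, G, L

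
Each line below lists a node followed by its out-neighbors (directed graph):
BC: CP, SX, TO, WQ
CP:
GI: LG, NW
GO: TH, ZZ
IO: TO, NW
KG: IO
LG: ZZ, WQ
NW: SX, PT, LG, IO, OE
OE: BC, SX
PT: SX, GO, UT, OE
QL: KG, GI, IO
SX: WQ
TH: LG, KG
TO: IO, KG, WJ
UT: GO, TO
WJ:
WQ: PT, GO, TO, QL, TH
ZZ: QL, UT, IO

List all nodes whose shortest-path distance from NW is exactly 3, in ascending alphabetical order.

Level 0: NW
Level 1: IO, LG, OE, PT, SX
Level 2: BC, GO, TO, UT, WQ, ZZ
Level 3: CP, KG, QL, TH, WJ
Level 4: GI

CP, KG, QL, TH, WJ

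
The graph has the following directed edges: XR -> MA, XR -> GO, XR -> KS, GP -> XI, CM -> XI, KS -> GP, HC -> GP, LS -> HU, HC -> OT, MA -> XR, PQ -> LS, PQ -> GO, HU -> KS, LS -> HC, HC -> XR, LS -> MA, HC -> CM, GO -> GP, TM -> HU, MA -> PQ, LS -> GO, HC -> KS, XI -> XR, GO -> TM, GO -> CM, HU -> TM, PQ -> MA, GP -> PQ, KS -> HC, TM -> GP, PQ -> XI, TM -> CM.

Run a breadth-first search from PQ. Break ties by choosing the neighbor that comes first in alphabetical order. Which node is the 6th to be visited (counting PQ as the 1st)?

Visit PQ; enqueue GO, LS, MA, XI → queue [GO, LS, MA, XI]
Visit GO; enqueue CM, GP, TM → queue [LS, MA, XI, CM, GP, TM]
Visit LS; enqueue HC, HU → queue [MA, XI, CM, GP, TM, HC, HU]
Visit MA; enqueue XR → queue [XI, CM, GP, TM, HC, HU, XR]
Visit XI → queue [CM, GP, TM, HC, HU, XR]
Visit CM → queue [GP, TM, HC, HU, XR]
Visit GP → queue [TM, HC, HU, XR]
Visit TM → queue [HC, HU, XR]
Visit HC; enqueue KS, OT → queue [HU, XR, KS, OT]
Visit HU → queue [XR, KS, OT]
Visit XR → queue [KS, OT]
Visit KS → queue [OT]
Visit OT → queue []

Visit order: PQ, GO, LS, MA, XI, CM, GP, TM, HC, HU, XR, KS, OT

CM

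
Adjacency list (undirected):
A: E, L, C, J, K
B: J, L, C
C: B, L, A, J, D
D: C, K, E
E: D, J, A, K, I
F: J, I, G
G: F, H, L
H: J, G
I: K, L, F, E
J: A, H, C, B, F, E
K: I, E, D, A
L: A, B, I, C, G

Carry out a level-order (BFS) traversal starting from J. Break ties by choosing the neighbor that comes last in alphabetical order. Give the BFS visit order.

Visit J; enqueue H, F, E, C, B, A → queue [H, F, E, C, B, A]
Visit H; enqueue G → queue [F, E, C, B, A, G]
Visit F; enqueue I → queue [E, C, B, A, G, I]
Visit E; enqueue K, D → queue [C, B, A, G, I, K, D]
Visit C; enqueue L → queue [B, A, G, I, K, D, L]
Visit B → queue [A, G, I, K, D, L]
Visit A → queue [G, I, K, D, L]
Visit G → queue [I, K, D, L]
Visit I → queue [K, D, L]
Visit K → queue [D, L]
Visit D → queue [L]
Visit L → queue []

J -> H -> F -> E -> C -> B -> A -> G -> I -> K -> D -> L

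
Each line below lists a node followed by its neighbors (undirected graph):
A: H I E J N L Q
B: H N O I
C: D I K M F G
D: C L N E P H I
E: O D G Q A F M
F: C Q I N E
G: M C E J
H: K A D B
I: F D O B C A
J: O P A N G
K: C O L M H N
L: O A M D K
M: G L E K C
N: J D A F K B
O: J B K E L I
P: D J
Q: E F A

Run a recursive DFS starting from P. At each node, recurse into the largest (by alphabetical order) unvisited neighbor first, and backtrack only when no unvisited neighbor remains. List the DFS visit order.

Visit P
P → J
J → O
O → L
L → M
M → K
K → N
N → F
F → Q
Q → E
E → G
G → C
C → I
I → D
D → H
H → B
H → A

P, J, O, L, M, K, N, F, Q, E, G, C, I, D, H, B, A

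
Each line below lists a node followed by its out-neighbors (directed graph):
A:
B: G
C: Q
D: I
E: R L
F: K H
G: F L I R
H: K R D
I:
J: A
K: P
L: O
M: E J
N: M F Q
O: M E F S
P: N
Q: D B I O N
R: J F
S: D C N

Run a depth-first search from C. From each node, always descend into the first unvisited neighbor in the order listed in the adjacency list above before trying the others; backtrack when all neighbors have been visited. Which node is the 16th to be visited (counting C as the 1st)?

L

Visit C
C → Q
Q → D
D → I
Q → B
B → G
G → F
F → K
K → P
P → N
N → M
M → E
E → R
R → J
J → A
E → L
L → O
O → S
F → H

Visit order: C, Q, D, I, B, G, F, K, P, N, M, E, R, J, A, L, O, S, H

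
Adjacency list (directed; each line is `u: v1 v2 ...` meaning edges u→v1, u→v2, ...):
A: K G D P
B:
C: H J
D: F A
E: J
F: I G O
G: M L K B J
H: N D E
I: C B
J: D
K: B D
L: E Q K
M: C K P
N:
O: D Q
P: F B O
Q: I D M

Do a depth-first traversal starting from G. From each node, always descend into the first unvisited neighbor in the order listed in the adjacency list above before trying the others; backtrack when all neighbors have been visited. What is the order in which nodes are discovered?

Visit G
G → M
M → C
C → H
H → N
H → D
D → F
F → I
I → B
F → O
O → Q
D → A
A → K
A → P
H → E
E → J
G → L

G -> M -> C -> H -> N -> D -> F -> I -> B -> O -> Q -> A -> K -> P -> E -> J -> L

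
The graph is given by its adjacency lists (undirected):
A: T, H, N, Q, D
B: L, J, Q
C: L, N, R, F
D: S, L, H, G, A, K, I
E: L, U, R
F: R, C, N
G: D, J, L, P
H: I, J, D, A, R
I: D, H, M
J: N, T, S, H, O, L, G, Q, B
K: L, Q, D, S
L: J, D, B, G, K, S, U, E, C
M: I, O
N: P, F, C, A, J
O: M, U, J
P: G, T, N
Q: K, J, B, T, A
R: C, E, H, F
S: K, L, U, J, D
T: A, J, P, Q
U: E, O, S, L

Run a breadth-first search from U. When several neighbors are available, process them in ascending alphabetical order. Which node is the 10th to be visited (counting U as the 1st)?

G

Visit U; enqueue E, L, O, S → queue [E, L, O, S]
Visit E; enqueue R → queue [L, O, S, R]
Visit L; enqueue B, C, D, G, J, K → queue [O, S, R, B, C, D, G, J, K]
Visit O; enqueue M → queue [S, R, B, C, D, G, J, K, M]
Visit S → queue [R, B, C, D, G, J, K, M]
Visit R; enqueue F, H → queue [B, C, D, G, J, K, M, F, H]
Visit B; enqueue Q → queue [C, D, G, J, K, M, F, H, Q]
Visit C; enqueue N → queue [D, G, J, K, M, F, H, Q, N]
Visit D; enqueue A, I → queue [G, J, K, M, F, H, Q, N, A, I]
Visit G; enqueue P → queue [J, K, M, F, H, Q, N, A, I, P]
Visit J; enqueue T → queue [K, M, F, H, Q, N, A, I, P, T]
Visit K → queue [M, F, H, Q, N, A, I, P, T]
Visit M → queue [F, H, Q, N, A, I, P, T]
Visit F → queue [H, Q, N, A, I, P, T]
Visit H → queue [Q, N, A, I, P, T]
Visit Q → queue [N, A, I, P, T]
Visit N → queue [A, I, P, T]
Visit A → queue [I, P, T]
Visit I → queue [P, T]
Visit P → queue [T]
Visit T → queue []

Visit order: U, E, L, O, S, R, B, C, D, G, J, K, M, F, H, Q, N, A, I, P, T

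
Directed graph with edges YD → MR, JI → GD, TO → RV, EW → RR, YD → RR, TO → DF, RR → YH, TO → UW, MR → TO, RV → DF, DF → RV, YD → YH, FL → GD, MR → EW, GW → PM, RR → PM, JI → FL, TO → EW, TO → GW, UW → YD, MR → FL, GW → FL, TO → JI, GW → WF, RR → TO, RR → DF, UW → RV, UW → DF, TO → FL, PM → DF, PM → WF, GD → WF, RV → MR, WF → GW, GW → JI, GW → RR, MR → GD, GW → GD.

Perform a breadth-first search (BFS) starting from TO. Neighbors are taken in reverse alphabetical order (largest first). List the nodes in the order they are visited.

TO, UW, RV, JI, GW, FL, EW, DF, YD, MR, GD, WF, RR, PM, YH

Visit TO; enqueue UW, RV, JI, GW, FL, EW, DF → queue [UW, RV, JI, GW, FL, EW, DF]
Visit UW; enqueue YD → queue [RV, JI, GW, FL, EW, DF, YD]
Visit RV; enqueue MR → queue [JI, GW, FL, EW, DF, YD, MR]
Visit JI; enqueue GD → queue [GW, FL, EW, DF, YD, MR, GD]
Visit GW; enqueue WF, RR, PM → queue [FL, EW, DF, YD, MR, GD, WF, RR, PM]
Visit FL → queue [EW, DF, YD, MR, GD, WF, RR, PM]
Visit EW → queue [DF, YD, MR, GD, WF, RR, PM]
Visit DF → queue [YD, MR, GD, WF, RR, PM]
Visit YD; enqueue YH → queue [MR, GD, WF, RR, PM, YH]
Visit MR → queue [GD, WF, RR, PM, YH]
Visit GD → queue [WF, RR, PM, YH]
Visit WF → queue [RR, PM, YH]
Visit RR → queue [PM, YH]
Visit PM → queue [YH]
Visit YH → queue []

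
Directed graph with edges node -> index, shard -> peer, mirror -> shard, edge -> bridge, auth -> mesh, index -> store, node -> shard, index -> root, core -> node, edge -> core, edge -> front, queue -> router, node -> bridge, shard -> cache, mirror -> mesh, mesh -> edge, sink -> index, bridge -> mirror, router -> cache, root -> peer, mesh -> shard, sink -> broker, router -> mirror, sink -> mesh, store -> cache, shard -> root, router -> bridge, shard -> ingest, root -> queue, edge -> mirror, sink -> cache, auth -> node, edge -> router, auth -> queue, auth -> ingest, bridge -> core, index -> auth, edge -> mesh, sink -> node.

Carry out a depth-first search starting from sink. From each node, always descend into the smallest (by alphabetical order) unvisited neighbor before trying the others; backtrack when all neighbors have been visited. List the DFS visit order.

Visit sink
sink → broker
sink → cache
sink → index
index → auth
auth → ingest
auth → mesh
mesh → edge
edge → bridge
bridge → core
core → node
node → shard
shard → peer
shard → root
root → queue
queue → router
router → mirror
edge → front
index → store

sink, broker, cache, index, auth, ingest, mesh, edge, bridge, core, node, shard, peer, root, queue, router, mirror, front, store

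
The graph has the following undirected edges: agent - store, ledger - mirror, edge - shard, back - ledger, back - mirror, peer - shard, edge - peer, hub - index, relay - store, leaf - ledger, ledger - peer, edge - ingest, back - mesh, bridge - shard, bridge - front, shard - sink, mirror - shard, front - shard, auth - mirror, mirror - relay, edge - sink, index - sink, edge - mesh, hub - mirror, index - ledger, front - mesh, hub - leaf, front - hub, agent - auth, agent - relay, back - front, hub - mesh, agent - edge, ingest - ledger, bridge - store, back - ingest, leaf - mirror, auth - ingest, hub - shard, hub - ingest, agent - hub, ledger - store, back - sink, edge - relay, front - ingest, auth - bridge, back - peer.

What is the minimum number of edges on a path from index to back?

2

Level 0: index
Level 1: hub, ledger, sink
Level 2: agent, back, edge, front, ingest, leaf, mesh, mirror, peer, shard, store
Level 3: auth, bridge, relay
back first appears at level 2.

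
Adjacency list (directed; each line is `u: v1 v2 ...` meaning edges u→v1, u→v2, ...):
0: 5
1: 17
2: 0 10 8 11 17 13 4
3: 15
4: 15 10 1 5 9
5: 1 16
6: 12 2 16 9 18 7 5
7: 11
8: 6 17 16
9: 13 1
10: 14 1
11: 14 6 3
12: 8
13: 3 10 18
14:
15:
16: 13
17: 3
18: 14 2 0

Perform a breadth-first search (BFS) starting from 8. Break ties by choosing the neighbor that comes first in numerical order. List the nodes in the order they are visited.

Visit 8; enqueue 6, 16, 17 → queue [6, 16, 17]
Visit 6; enqueue 2, 5, 7, 9, 12, 18 → queue [16, 17, 2, 5, 7, 9, 12, 18]
Visit 16; enqueue 13 → queue [17, 2, 5, 7, 9, 12, 18, 13]
Visit 17; enqueue 3 → queue [2, 5, 7, 9, 12, 18, 13, 3]
Visit 2; enqueue 0, 4, 10, 11 → queue [5, 7, 9, 12, 18, 13, 3, 0, 4, 10, 11]
Visit 5; enqueue 1 → queue [7, 9, 12, 18, 13, 3, 0, 4, 10, 11, 1]
Visit 7 → queue [9, 12, 18, 13, 3, 0, 4, 10, 11, 1]
Visit 9 → queue [12, 18, 13, 3, 0, 4, 10, 11, 1]
Visit 12 → queue [18, 13, 3, 0, 4, 10, 11, 1]
Visit 18; enqueue 14 → queue [13, 3, 0, 4, 10, 11, 1, 14]
Visit 13 → queue [3, 0, 4, 10, 11, 1, 14]
Visit 3; enqueue 15 → queue [0, 4, 10, 11, 1, 14, 15]
Visit 0 → queue [4, 10, 11, 1, 14, 15]
Visit 4 → queue [10, 11, 1, 14, 15]
Visit 10 → queue [11, 1, 14, 15]
Visit 11 → queue [1, 14, 15]
Visit 1 → queue [14, 15]
Visit 14 → queue [15]
Visit 15 → queue []

8 → 6 → 16 → 17 → 2 → 5 → 7 → 9 → 12 → 18 → 13 → 3 → 0 → 4 → 10 → 11 → 1 → 14 → 15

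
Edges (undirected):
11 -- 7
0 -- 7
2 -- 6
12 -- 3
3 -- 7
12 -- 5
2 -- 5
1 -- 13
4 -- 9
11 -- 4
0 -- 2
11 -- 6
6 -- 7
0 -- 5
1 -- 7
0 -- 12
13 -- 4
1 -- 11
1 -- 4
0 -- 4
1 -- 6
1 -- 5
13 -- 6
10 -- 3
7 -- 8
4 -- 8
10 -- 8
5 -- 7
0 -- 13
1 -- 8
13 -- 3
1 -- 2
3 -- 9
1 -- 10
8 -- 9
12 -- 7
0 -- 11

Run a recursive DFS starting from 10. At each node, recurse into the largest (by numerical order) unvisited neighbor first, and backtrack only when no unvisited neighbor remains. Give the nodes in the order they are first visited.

10 → 8 → 9 → 4 → 13 → 6 → 11 → 7 → 12 → 5 → 2 → 1 → 0 → 3

Visit 10
10 → 8
8 → 9
9 → 4
4 → 13
13 → 6
6 → 11
11 → 7
7 → 12
12 → 5
5 → 2
2 → 1
2 → 0
12 → 3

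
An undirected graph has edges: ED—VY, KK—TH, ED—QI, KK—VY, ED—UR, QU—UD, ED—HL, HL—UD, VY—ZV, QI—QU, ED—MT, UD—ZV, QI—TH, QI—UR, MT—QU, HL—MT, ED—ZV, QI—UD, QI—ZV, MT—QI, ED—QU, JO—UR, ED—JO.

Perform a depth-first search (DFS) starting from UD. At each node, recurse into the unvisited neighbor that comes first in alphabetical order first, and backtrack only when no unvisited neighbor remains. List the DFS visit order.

Visit UD
UD → HL
HL → ED
ED → JO
JO → UR
UR → QI
QI → MT
MT → QU
QI → TH
TH → KK
KK → VY
VY → ZV

UD -> HL -> ED -> JO -> UR -> QI -> MT -> QU -> TH -> KK -> VY -> ZV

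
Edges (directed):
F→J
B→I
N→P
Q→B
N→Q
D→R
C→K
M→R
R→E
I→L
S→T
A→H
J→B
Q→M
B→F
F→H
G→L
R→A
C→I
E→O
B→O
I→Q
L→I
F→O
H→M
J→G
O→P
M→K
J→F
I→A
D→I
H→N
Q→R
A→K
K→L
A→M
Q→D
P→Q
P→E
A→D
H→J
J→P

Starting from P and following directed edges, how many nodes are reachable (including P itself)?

BFS from P visits: P, E, Q, O, B, D, M, R, F, I, K, A, H, J, L, N, G
Reachable nodes: 17 of 20 total.

17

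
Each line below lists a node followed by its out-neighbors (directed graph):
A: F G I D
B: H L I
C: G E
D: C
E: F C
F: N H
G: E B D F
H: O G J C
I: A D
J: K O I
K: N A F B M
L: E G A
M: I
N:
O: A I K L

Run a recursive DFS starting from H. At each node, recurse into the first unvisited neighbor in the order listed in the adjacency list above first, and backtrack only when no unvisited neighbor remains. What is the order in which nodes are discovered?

H, O, A, F, N, G, E, C, B, L, I, D, K, M, J

Visit H
H → O
O → A
A → F
F → N
A → G
G → E
E → C
G → B
B → L
B → I
I → D
O → K
K → M
H → J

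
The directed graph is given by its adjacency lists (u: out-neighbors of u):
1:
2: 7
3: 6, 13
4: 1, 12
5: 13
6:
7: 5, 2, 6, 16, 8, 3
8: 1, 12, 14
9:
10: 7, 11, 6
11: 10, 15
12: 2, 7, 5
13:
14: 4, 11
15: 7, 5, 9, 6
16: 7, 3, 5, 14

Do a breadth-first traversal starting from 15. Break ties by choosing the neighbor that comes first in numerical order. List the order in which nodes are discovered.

Visit 15; enqueue 5, 6, 7, 9 → queue [5, 6, 7, 9]
Visit 5; enqueue 13 → queue [6, 7, 9, 13]
Visit 6 → queue [7, 9, 13]
Visit 7; enqueue 2, 3, 8, 16 → queue [9, 13, 2, 3, 8, 16]
Visit 9 → queue [13, 2, 3, 8, 16]
Visit 13 → queue [2, 3, 8, 16]
Visit 2 → queue [3, 8, 16]
Visit 3 → queue [8, 16]
Visit 8; enqueue 1, 12, 14 → queue [16, 1, 12, 14]
Visit 16 → queue [1, 12, 14]
Visit 1 → queue [12, 14]
Visit 12 → queue [14]
Visit 14; enqueue 4, 11 → queue [4, 11]
Visit 4 → queue [11]
Visit 11; enqueue 10 → queue [10]
Visit 10 → queue []

15, 5, 6, 7, 9, 13, 2, 3, 8, 16, 1, 12, 14, 4, 11, 10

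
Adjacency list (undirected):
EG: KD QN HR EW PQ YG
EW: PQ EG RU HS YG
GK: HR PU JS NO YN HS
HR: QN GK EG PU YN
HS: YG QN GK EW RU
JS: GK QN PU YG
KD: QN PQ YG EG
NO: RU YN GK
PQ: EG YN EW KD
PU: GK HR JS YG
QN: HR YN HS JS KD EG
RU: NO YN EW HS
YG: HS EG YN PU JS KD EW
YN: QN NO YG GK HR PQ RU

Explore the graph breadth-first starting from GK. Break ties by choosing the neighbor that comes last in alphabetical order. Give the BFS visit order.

GK, YN, PU, NO, JS, HS, HR, YG, RU, QN, PQ, EW, EG, KD

Visit GK; enqueue YN, PU, NO, JS, HS, HR → queue [YN, PU, NO, JS, HS, HR]
Visit YN; enqueue YG, RU, QN, PQ → queue [PU, NO, JS, HS, HR, YG, RU, QN, PQ]
Visit PU → queue [NO, JS, HS, HR, YG, RU, QN, PQ]
Visit NO → queue [JS, HS, HR, YG, RU, QN, PQ]
Visit JS → queue [HS, HR, YG, RU, QN, PQ]
Visit HS; enqueue EW → queue [HR, YG, RU, QN, PQ, EW]
Visit HR; enqueue EG → queue [YG, RU, QN, PQ, EW, EG]
Visit YG; enqueue KD → queue [RU, QN, PQ, EW, EG, KD]
Visit RU → queue [QN, PQ, EW, EG, KD]
Visit QN → queue [PQ, EW, EG, KD]
Visit PQ → queue [EW, EG, KD]
Visit EW → queue [EG, KD]
Visit EG → queue [KD]
Visit KD → queue []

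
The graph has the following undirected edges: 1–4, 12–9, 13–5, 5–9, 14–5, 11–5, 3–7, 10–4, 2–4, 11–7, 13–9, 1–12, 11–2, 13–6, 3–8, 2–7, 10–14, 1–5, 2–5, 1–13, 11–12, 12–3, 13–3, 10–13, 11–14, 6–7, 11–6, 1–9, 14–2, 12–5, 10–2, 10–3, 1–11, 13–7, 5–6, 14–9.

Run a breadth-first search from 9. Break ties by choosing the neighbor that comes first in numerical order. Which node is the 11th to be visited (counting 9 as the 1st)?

Visit 9; enqueue 1, 5, 12, 13, 14 → queue [1, 5, 12, 13, 14]
Visit 1; enqueue 4, 11 → queue [5, 12, 13, 14, 4, 11]
Visit 5; enqueue 2, 6 → queue [12, 13, 14, 4, 11, 2, 6]
Visit 12; enqueue 3 → queue [13, 14, 4, 11, 2, 6, 3]
Visit 13; enqueue 7, 10 → queue [14, 4, 11, 2, 6, 3, 7, 10]
Visit 14 → queue [4, 11, 2, 6, 3, 7, 10]
Visit 4 → queue [11, 2, 6, 3, 7, 10]
Visit 11 → queue [2, 6, 3, 7, 10]
Visit 2 → queue [6, 3, 7, 10]
Visit 6 → queue [3, 7, 10]
Visit 3; enqueue 8 → queue [7, 10, 8]
Visit 7 → queue [10, 8]
Visit 10 → queue [8]
Visit 8 → queue []

Visit order: 9, 1, 5, 12, 13, 14, 4, 11, 2, 6, 3, 7, 10, 8

3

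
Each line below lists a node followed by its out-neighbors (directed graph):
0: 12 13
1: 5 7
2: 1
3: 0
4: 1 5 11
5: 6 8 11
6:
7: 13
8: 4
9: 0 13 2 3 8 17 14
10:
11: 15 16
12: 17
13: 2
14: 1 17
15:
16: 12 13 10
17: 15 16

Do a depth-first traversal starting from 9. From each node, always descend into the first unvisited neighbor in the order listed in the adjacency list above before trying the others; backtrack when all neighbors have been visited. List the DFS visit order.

Visit 9
9 → 0
0 → 12
12 → 17
17 → 15
17 → 16
16 → 13
13 → 2
2 → 1
1 → 5
5 → 6
5 → 8
8 → 4
4 → 11
1 → 7
16 → 10
9 → 3
9 → 14

9 -> 0 -> 12 -> 17 -> 15 -> 16 -> 13 -> 2 -> 1 -> 5 -> 6 -> 8 -> 4 -> 11 -> 7 -> 10 -> 3 -> 14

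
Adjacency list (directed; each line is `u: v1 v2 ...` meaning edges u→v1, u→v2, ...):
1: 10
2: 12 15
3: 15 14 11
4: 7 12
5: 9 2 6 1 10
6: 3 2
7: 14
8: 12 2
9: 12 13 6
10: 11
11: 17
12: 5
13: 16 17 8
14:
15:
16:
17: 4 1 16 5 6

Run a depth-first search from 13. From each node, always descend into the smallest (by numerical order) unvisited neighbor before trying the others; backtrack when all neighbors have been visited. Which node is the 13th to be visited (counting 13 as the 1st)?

Visit 13
13 → 8
8 → 2
2 → 12
12 → 5
5 → 1
1 → 10
10 → 11
11 → 17
17 → 4
4 → 7
7 → 14
17 → 6
6 → 3
3 → 15
17 → 16
5 → 9

Visit order: 13, 8, 2, 12, 5, 1, 10, 11, 17, 4, 7, 14, 6, 3, 15, 16, 9

6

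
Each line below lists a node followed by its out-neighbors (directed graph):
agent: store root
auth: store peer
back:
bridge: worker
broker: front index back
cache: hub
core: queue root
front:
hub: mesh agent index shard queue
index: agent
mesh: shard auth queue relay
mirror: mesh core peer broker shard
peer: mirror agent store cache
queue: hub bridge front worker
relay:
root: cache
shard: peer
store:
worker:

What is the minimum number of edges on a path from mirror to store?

Level 0: mirror
Level 1: broker, core, mesh, peer, shard
Level 2: agent, auth, back, cache, front, index, queue, relay, root, store
Level 3: bridge, hub, worker
store first appears at level 2.

2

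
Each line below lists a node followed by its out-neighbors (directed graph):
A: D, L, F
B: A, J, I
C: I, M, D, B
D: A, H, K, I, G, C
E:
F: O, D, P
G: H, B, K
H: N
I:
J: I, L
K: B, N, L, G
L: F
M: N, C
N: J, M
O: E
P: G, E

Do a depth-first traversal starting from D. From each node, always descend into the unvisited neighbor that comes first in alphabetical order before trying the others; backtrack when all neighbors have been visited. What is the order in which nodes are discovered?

D → A → F → O → E → P → G → B → I → J → L → H → N → M → C → K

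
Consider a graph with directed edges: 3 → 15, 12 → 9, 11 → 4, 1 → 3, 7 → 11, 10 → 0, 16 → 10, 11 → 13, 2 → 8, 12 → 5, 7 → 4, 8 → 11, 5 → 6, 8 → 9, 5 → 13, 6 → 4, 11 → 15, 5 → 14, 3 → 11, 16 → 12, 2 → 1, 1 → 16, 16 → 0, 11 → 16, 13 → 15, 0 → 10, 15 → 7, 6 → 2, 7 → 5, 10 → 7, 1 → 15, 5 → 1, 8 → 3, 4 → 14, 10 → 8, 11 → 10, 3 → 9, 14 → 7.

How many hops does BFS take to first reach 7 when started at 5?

2

Level 0: 5
Level 1: 1, 6, 13, 14
Level 2: 2, 3, 4, 7, 15, 16
Level 3: 0, 8, 9, 10, 11, 12
7 first appears at level 2.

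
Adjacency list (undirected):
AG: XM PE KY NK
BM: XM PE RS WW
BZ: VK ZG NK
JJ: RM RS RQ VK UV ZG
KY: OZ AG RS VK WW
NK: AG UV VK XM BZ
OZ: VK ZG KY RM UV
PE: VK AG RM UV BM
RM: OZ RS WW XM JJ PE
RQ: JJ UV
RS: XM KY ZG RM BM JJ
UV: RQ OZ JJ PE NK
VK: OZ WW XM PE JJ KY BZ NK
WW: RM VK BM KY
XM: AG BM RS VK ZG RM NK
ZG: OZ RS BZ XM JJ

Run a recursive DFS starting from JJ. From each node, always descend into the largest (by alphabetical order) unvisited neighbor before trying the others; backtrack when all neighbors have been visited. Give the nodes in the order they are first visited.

Visit JJ
JJ → ZG
ZG → XM
XM → VK
VK → WW
WW → RM
RM → RS
RS → KY
KY → OZ
OZ → UV
UV → RQ
UV → PE
PE → BM
PE → AG
AG → NK
NK → BZ

JJ, ZG, XM, VK, WW, RM, RS, KY, OZ, UV, RQ, PE, BM, AG, NK, BZ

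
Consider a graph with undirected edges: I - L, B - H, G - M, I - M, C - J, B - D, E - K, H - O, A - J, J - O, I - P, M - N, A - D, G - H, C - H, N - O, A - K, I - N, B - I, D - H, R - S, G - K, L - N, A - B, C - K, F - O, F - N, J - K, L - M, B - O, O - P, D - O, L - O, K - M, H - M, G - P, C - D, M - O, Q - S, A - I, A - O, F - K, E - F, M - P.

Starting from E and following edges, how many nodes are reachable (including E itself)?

16

BFS from E visits: E, K, F, M, J, G, C, A, O, N, P, L, I, H, D, B
Reachable nodes: 16 of 19 total.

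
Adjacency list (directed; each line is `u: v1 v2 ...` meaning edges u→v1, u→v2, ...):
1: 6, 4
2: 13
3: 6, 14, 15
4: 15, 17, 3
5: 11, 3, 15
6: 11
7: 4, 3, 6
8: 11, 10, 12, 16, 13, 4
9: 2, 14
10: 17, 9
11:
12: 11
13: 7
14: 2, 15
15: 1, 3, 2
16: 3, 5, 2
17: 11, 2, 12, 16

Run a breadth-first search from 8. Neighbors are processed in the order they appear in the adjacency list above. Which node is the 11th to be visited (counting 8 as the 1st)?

5

Visit 8; enqueue 11, 10, 12, 16, 13, 4 → queue [11, 10, 12, 16, 13, 4]
Visit 11 → queue [10, 12, 16, 13, 4]
Visit 10; enqueue 17, 9 → queue [12, 16, 13, 4, 17, 9]
Visit 12 → queue [16, 13, 4, 17, 9]
Visit 16; enqueue 3, 5, 2 → queue [13, 4, 17, 9, 3, 5, 2]
Visit 13; enqueue 7 → queue [4, 17, 9, 3, 5, 2, 7]
Visit 4; enqueue 15 → queue [17, 9, 3, 5, 2, 7, 15]
Visit 17 → queue [9, 3, 5, 2, 7, 15]
Visit 9; enqueue 14 → queue [3, 5, 2, 7, 15, 14]
Visit 3; enqueue 6 → queue [5, 2, 7, 15, 14, 6]
Visit 5 → queue [2, 7, 15, 14, 6]
Visit 2 → queue [7, 15, 14, 6]
Visit 7 → queue [15, 14, 6]
Visit 15; enqueue 1 → queue [14, 6, 1]
Visit 14 → queue [6, 1]
Visit 6 → queue [1]
Visit 1 → queue []

Visit order: 8, 11, 10, 12, 16, 13, 4, 17, 9, 3, 5, 2, 7, 15, 14, 6, 1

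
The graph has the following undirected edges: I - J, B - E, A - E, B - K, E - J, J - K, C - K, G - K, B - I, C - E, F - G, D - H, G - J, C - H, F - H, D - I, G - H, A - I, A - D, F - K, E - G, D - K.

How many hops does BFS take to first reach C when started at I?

3

Level 0: I
Level 1: A, B, D, J
Level 2: E, G, H, K
Level 3: C, F
C first appears at level 3.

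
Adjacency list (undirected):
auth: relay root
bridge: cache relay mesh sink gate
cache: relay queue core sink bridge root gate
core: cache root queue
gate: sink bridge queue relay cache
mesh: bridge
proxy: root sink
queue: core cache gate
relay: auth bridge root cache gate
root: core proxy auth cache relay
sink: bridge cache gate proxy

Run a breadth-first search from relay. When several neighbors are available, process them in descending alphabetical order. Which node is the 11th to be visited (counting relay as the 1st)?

mesh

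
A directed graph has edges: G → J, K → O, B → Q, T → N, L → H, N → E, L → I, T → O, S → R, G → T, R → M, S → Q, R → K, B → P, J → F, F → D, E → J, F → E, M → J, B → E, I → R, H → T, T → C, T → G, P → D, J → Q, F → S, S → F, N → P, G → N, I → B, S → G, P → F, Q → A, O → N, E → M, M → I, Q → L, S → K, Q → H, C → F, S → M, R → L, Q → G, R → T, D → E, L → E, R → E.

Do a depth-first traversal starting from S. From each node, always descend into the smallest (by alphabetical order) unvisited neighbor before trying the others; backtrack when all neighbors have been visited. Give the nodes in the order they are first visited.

Visit S
S → F
F → D
D → E
E → J
J → Q
Q → A
Q → G
G → N
N → P
G → T
T → C
T → O
Q → H
Q → L
L → I
I → B
I → R
R → K
R → M

S → F → D → E → J → Q → A → G → N → P → T → C → O → H → L → I → B → R → K → M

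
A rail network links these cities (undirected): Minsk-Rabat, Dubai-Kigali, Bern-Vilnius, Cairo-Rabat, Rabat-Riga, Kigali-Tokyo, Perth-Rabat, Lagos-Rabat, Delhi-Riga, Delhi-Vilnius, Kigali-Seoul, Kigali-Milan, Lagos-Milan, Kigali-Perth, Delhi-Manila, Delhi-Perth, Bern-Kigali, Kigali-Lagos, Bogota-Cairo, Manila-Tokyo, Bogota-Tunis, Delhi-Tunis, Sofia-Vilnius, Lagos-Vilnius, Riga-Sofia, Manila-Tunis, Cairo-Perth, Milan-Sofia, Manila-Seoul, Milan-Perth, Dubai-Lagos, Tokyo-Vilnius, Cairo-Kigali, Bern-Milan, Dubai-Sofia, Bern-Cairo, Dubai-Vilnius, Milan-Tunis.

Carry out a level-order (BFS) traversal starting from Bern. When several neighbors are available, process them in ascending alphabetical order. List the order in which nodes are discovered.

Visit Bern; enqueue Cairo, Kigali, Milan, Vilnius → queue [Cairo, Kigali, Milan, Vilnius]
Visit Cairo; enqueue Bogota, Perth, Rabat → queue [Kigali, Milan, Vilnius, Bogota, Perth, Rabat]
Visit Kigali; enqueue Dubai, Lagos, Seoul, Tokyo → queue [Milan, Vilnius, Bogota, Perth, Rabat, Dubai, Lagos, Seoul, Tokyo]
Visit Milan; enqueue Sofia, Tunis → queue [Vilnius, Bogota, Perth, Rabat, Dubai, Lagos, Seoul, Tokyo, Sofia, Tunis]
Visit Vilnius; enqueue Delhi → queue [Bogota, Perth, Rabat, Dubai, Lagos, Seoul, Tokyo, Sofia, Tunis, Delhi]
Visit Bogota → queue [Perth, Rabat, Dubai, Lagos, Seoul, Tokyo, Sofia, Tunis, Delhi]
Visit Perth → queue [Rabat, Dubai, Lagos, Seoul, Tokyo, Sofia, Tunis, Delhi]
Visit Rabat; enqueue Minsk, Riga → queue [Dubai, Lagos, Seoul, Tokyo, Sofia, Tunis, Delhi, Minsk, Riga]
Visit Dubai → queue [Lagos, Seoul, Tokyo, Sofia, Tunis, Delhi, Minsk, Riga]
Visit Lagos → queue [Seoul, Tokyo, Sofia, Tunis, Delhi, Minsk, Riga]
Visit Seoul; enqueue Manila → queue [Tokyo, Sofia, Tunis, Delhi, Minsk, Riga, Manila]
Visit Tokyo → queue [Sofia, Tunis, Delhi, Minsk, Riga, Manila]
Visit Sofia → queue [Tunis, Delhi, Minsk, Riga, Manila]
Visit Tunis → queue [Delhi, Minsk, Riga, Manila]
Visit Delhi → queue [Minsk, Riga, Manila]
Visit Minsk → queue [Riga, Manila]
Visit Riga → queue [Manila]
Visit Manila → queue []

Bern Cairo Kigali Milan Vilnius Bogota Perth Rabat Dubai Lagos Seoul Tokyo Sofia Tunis Delhi Minsk Riga Manila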